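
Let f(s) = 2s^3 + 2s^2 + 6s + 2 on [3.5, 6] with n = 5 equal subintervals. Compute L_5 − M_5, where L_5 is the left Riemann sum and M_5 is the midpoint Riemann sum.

-97.421875

L_5 = 665.625.
M_5 = 763.046875.
L_5 − M_5 = -97.421875.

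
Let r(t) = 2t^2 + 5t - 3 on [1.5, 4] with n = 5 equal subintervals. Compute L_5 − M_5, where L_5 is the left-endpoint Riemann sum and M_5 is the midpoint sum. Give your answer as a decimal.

-9.6875

L_5 = 57.5.
M_5 = 67.1875.
L_5 − M_5 = -9.6875.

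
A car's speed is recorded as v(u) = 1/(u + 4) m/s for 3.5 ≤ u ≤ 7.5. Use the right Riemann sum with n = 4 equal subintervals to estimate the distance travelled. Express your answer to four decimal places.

Δu = (7.5 − 3.5)/4 = 1.
Right endpoints: 4.5, 5.5, 6.5, 7.5.
v(4.5) = 2/17, v(5.5) = 2/19, v(6.5) = 2/21, v(7.5) = 2/23.
Sum = Δu · [v(4.5) + v(5.5) + v(6.5) + v(7.5)].
Sum ≈ 0.4051.

0.4051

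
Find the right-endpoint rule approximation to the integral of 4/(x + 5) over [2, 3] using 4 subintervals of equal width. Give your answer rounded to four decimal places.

0.5253

Δx = (3 − 2)/4 = 0.25.
Right endpoints: 2.25, 2.5, 2.75, 3.
f(2.25) = 16/29, f(2.5) = 8/15, f(2.75) = 16/31, f(3) = 0.5.
Sum = Δx · [f(2.25) + f(2.5) + f(2.75) + f(3)].
Sum ≈ 0.5253.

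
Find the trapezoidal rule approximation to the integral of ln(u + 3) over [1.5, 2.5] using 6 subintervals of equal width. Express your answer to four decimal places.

Δu = (2.5 − 1.5)/6 = 1/6.
f(1.5) ≈ 1.5041, f(5/3) ≈ 1.5404, f(11/6) ≈ 1.5755, f(2) ≈ 1.6094, f(13/6) ≈ 1.6422, f(7/3) ≈ 1.6740, f(2.5) ≈ 1.7047.
T_6 = (Δu/2)·[f(u_0) + 2f(u_1) + ... + 2f(u_{5}) + f(u_6)].
Sum ≈ 1.6077.

1.6077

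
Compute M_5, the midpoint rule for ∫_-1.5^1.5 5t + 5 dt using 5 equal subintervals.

15

Δt = (1.5 − (-1.5))/5 = 0.6.
Midpoints: -1.2, -0.6, 0, 0.6, 1.2.
f(-1.2) = -1, f(-0.6) = 2, f(0) = 5, f(0.6) = 8, f(1.2) = 11.
Sum = Δt · [f(-1.2) + f(-0.6) + f(0) + f(0.6) + f(1.2)].
Sum = 15.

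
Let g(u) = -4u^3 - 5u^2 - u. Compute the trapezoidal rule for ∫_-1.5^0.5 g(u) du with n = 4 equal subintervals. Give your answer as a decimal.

Δu = (0.5 − (-1.5))/4 = 0.5.
g(-1.5) = 3.75, g(-1) = 0, g(-0.5) = -0.25, g(0) = 0, g(0.5) = -2.25.
T_4 = (Δu/2)·[g(u_0) + 2g(u_1) + 2g(u_2) + 2g(u_3) + g(u_4)].
Sum = 0.25.

0.25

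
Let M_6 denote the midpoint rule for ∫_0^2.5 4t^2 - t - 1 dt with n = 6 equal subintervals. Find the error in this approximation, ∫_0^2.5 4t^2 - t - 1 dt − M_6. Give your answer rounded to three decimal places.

Exact integral: ∫_0^2.5 f(t) dt ≈ 15.20833.
M_6 ≈ 15.06366.
Error ≈ 15.20833 − 15.06366 ≈ 0.145.

0.145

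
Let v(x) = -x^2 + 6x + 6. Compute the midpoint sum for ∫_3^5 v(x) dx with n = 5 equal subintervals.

27.36

Δx = (5 − 3)/5 = 0.4.
Midpoints: 3.2, 3.6, 4, 4.4, 4.8.
v(3.2) = 14.96, v(3.6) = 14.64, v(4) = 14, v(4.4) = 13.04, v(4.8) = 11.76.
Sum = Δx · [v(3.2) + v(3.6) + v(4) + v(4.4) + v(4.8)].
Sum = 27.36.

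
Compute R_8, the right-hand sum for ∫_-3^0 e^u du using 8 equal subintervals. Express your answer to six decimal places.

Δu = (0 − (-3))/8 = 0.375.
Right endpoints: -2.625, -2.25, -1.875, -1.5, -1.125, -0.75, -0.375, 0.
f(-2.625) ≈ 0.072440, f(-2.25) ≈ 0.105399, f(-1.875) ≈ 0.153355, f(-1.5) ≈ 0.223130, f(-1.125) ≈ 0.324652, f(-0.75) ≈ 0.472367, f(-0.375) ≈ 0.687289, f(0) ≈ 1.000000.
Sum = Δu · [f(-2.625) + f(-2.25) + f(-1.875) + ...].
Sum ≈ 1.139487.

1.139487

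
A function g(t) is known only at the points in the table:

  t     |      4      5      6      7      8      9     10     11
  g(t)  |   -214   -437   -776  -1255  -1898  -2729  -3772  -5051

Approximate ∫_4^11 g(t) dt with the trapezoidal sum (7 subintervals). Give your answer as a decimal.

Δt = 1.
T_7 = (1/2)·[(-214) + 2·(-437) + 2·(-776) + 2·(-1255) + 2·(-1898) + 2·(-2729) + 2·(-3772) + (-5051)] = -13499.5.

-13499.5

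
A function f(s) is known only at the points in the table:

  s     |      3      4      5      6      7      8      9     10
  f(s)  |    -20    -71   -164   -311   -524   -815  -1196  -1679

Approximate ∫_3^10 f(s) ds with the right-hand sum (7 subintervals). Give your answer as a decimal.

-4760

Δs = 1.
Sum = 1·[(-71) + (-164) + (-311) + (-524) + (-815) + (-1196) + (-1679)] = -4760.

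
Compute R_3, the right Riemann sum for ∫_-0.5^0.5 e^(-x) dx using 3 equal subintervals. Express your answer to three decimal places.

0.878

Δx = (0.5 − (-0.5))/3 = 1/3.
Right endpoints: -1/6, 1/6, 0.5.
f(-1/6) ≈ 1.181, f(1/6) ≈ 0.846, f(0.5) ≈ 0.607.
Sum = Δx · [f(-1/6) + f(1/6) + f(0.5)].
Sum ≈ 0.878.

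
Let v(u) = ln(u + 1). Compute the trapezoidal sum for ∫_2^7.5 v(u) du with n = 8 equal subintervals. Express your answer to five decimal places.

9.38625

Δu = (7.5 − 2)/8 = 0.6875.
v(2) ≈ 1.09861, v(2.6875) ≈ 1.30495, v(3.375) ≈ 1.47591, v(4.0625) ≈ 1.62186, v(4.75) ≈ 1.74920, v(5.4375) ≈ 1.86214, v(6.125) ≈ 1.96361, v(6.8125) ≈ 2.05573, v(7.5) ≈ 2.14007.
T_8 = (Δu/2)·[v(u_0) + 2v(u_1) + ... + 2v(u_{7}) + v(u_8)].
Sum ≈ 9.38625.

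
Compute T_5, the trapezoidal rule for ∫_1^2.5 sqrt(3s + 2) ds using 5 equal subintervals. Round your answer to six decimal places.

Δs = (2.5 − 1)/5 = 0.3.
f(1) ≈ 2.236068, f(1.3) ≈ 2.428992, f(1.6) ≈ 2.607681, f(1.9) ≈ 2.774887, f(2.2) ≈ 2.932576, f(2.5) ≈ 3.082207.
T_5 = (Δs/2)·[f(s_0) + 2f(s_1) + ... + 2f(s_{4}) + f(s_5)].
Sum ≈ 4.020982.

4.020982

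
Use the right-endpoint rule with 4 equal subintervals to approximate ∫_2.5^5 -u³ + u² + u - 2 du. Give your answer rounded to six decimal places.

Δu = (5 − 2.5)/4 = 0.625.
Right endpoints: 3.125, 3.75, 4.375, 5.
f(3.125) = -10049/512, f(3.75) = -36.921875, f(4.375) = -31859/512, f(5) = -97.
Sum = Δu · [f(3.125) + f(3.75) + f(4.375) + f(5)].
Sum ≈ -134.858398.

-134.858398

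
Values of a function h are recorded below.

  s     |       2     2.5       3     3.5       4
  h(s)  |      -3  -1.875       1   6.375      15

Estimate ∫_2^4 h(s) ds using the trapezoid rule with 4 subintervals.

5.75

Δs = 0.5.
T_4 = (0.5/2)·[(-3) + 2·(-1.875) + 2·1 + 2·6.375 + 15] = 5.75.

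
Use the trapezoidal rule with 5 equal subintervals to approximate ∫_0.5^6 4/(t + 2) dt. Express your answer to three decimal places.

Δt = (6 − 0.5)/5 = 1.1.
f(0.5) = 1.6, f(1.6) = 10/9, f(2.7) = 40/47, f(3.8) = 20/29, f(4.9) = 40/69, f(6) = 0.5.
T_5 = (Δt/2)·[f(t_0) + 2f(t_1) + ... + 2f(t_{4}) + f(t_5)].
Sum ≈ 4.710.

4.710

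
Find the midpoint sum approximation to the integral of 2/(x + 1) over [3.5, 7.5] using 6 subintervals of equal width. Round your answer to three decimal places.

Δx = (7.5 − 3.5)/6 = 2/3.
Midpoints: 23/6, 4.5, 31/6, 35/6, 6.5, 43/6.
f(23/6) = 12/29, f(4.5) = 4/11, f(31/6) = 12/37, f(35/6) = 12/41, f(6.5) = 4/15, f(43/6) = 12/49.
Sum = Δx · [f(23/6) + f(4.5) + f(31/6) + ...].
Sum ≈ 1.271.

1.271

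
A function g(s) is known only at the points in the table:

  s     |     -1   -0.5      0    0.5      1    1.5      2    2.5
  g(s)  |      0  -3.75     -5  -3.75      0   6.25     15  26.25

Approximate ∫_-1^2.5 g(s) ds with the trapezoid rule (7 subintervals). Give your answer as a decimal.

10.9375

Δs = 0.5.
T_7 = (0.5/2)·[0 + 2·(-3.75) + 2·(-5) + 2·(-3.75) + 2·0 + 2·6.25 + 2·15 + 26.25] = 10.9375.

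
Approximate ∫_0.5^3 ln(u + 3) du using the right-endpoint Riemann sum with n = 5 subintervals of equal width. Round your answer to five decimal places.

3.99816

Δu = (3 − 0.5)/5 = 0.5.
Right endpoints: 1, 1.5, 2, 2.5, 3.
f(1) ≈ 1.38629, f(1.5) ≈ 1.50408, f(2) ≈ 1.60944, f(2.5) ≈ 1.70475, f(3) ≈ 1.79176.
Sum = Δu · [f(1) + f(1.5) + f(2) + f(2.5) + f(3)].
Sum ≈ 3.99816.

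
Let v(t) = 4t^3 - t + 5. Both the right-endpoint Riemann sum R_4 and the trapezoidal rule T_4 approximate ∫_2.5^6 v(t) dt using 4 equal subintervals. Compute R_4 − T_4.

349.125

R_4 = 1631.46484375.
T_4 = 1282.33984375.
R_4 − T_4 = 349.125.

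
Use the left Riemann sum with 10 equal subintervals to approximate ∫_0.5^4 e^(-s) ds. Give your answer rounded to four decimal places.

Δs = (4 − 0.5)/10 = 0.35.
Left endpoints: 0.5, 0.85, 1.2, 1.55, 1.9, 2.25, 2.6, 2.95, 3.3, 3.65.
f(0.5) ≈ 0.6065, f(0.85) ≈ 0.4274, f(1.2) ≈ 0.3012, f(1.55) ≈ 0.2122, f(1.9) ≈ 0.1496, f(2.25) ≈ 0.1054, f(2.6) ≈ 0.0743, f(2.95) ≈ 0.0523, f(3.3) ≈ 0.0369, f(3.65) ≈ 0.0260.
Sum = Δs · [f(0.5) + f(0.85) + f(1.2) + ...].
Sum ≈ 0.6971.

0.6971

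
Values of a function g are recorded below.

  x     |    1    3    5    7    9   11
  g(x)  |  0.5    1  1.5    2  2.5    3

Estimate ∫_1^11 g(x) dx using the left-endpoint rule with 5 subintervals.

Δx = 2.
Sum = 2·[0.5 + 1 + 1.5 + 2 + 2.5] = 15.

15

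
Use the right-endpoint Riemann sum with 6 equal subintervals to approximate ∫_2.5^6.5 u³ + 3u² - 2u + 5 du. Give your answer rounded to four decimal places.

804.0556

Δu = (6.5 − 2.5)/6 = 2/3.
Right endpoints: 19/6, 23/6, 4.5, 31/6, 35/6, 6.5.
f(19/6) = 13069/216, f(23/6) = 21113/216, f(4.5) = 147.875, f(31/6) = 45937/216, f(35/6) = 63485/216, f(6.5) = 393.375.
Sum = Δu · [f(19/6) + f(23/6) + f(4.5) + ...].
Sum ≈ 804.0556.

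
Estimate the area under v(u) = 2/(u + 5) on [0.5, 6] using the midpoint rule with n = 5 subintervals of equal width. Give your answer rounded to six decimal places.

Δu = (6 − 0.5)/5 = 1.1.
Midpoints: 1.05, 2.15, 3.25, 4.35, 5.45.
v(1.05) = 40/121, v(2.15) = 40/143, v(3.25) = 8/33, v(4.35) = 40/187, v(5.45) = 40/209.
Sum = Δu · [v(1.05) + v(2.15) + v(3.25) + v(4.35) + v(5.45)].
Sum ≈ 1.383816.

1.383816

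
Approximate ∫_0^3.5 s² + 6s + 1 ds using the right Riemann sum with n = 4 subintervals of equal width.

69.53515625

Δs = (3.5 − 0)/4 = 0.875.
Right endpoints: 0.875, 1.75, 2.625, 3.5.
f(0.875) = 7.015625, f(1.75) = 14.5625, f(2.625) = 23.640625, f(3.5) = 34.25.
Sum = Δs · [f(0.875) + f(1.75) + f(2.625) + f(3.5)].
Sum = 69.53515625.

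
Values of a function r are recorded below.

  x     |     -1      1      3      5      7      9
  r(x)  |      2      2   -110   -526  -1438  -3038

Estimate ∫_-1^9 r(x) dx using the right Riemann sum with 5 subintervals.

Δx = 2.
Sum = 2·[2 + (-110) + (-526) + (-1438) + (-3038)] = -10220.

-10220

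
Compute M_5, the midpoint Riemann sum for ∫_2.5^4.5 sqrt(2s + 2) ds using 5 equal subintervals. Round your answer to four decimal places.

5.9880

Δs = (4.5 − 2.5)/5 = 0.4.
Midpoints: 2.7, 3.1, 3.5, 3.9, 4.3.
f(2.7) ≈ 2.7203, f(3.1) ≈ 2.8636, f(3.5) ≈ 3.0000, f(3.9) ≈ 3.1305, f(4.3) ≈ 3.2558.
Sum = Δs · [f(2.7) + f(3.1) + f(3.5) + f(3.9) + f(4.3)].
Sum ≈ 5.9880.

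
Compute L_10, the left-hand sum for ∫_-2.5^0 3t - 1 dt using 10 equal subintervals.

-12.8125

Δt = (0 − (-2.5))/10 = 0.25.
Left endpoints: -2.5, -2.25, -2, -1.75, -1.5, -1.25, -1, -0.75, -0.5, -0.25.
f(-2.5) = -8.5, f(-2.25) = -7.75, f(-2) = -7, f(-1.75) = -6.25, f(-1.5) = -5.5, f(-1.25) = -4.75, f(-1) = -4, f(-0.75) = -3.25, f(-0.5) = -2.5, f(-0.25) = -1.75.
Sum = Δt · [f(-2.5) + f(-2.25) + f(-2) + ...].
Sum = -12.8125.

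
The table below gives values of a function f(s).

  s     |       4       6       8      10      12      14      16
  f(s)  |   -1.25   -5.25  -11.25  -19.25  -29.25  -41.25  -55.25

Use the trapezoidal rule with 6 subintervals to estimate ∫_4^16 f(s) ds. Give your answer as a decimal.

-269

Δs = 2.
T_6 = (2/2)·[(-1.25) + 2·(-5.25) + 2·(-11.25) + 2·(-19.25) + 2·(-29.25) + 2·(-41.25) + (-55.25)] = -269.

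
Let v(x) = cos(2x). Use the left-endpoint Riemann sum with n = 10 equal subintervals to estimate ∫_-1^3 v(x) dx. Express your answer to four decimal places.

Δx = (3 − (-1))/10 = 0.4.
Left endpoints: -1, -0.6, -0.2, 0.2, 0.6, 1, 1.4, 1.8, 2.2, 2.6.
v(-1) ≈ -0.4161, v(-0.6) ≈ 0.3624, v(-0.2) ≈ 0.9211, v(0.2) ≈ 0.9211, v(0.6) ≈ 0.3624, v(1) ≈ -0.4161, v(1.4) ≈ -0.9422, v(1.8) ≈ -0.8968, v(2.2) ≈ -0.3073, v(2.6) ≈ 0.4685.
Sum = Δx · [v(-1) + v(-0.6) + v(-0.2) + ...].
Sum ≈ 0.0227.

0.0227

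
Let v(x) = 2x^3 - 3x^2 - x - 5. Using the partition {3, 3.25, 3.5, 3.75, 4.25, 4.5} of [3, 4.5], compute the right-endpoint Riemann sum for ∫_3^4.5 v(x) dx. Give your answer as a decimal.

103.984375

Subinterval widths: 0.25, 0.25, 0.25, 0.5, 0.25.
Right endpoints: 3.25, 3.5, 3.75, 4.25, 4.5.
v(3.25) = 28.71875, v(3.5) = 40.5, v(3.75) = 54.53125, v(4.25) = 90.09375, v(4.5) = 112.
Sum = Σ Δx_i · v(x_i).
Sum = 103.984375.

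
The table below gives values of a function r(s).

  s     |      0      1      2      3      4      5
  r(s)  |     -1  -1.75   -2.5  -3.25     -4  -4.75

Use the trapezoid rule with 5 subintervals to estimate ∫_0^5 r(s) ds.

Δs = 1.
T_5 = (1/2)·[(-1) + 2·(-1.75) + 2·(-2.5) + 2·(-3.25) + 2·(-4) + (-4.75)] = -14.375.

-14.375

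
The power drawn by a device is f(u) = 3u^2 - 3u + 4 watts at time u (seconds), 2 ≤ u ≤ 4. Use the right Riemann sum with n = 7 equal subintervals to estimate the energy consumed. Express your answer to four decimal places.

Δu = (4 − 2)/7 = 2/7.
Right endpoints: 16/7, 18/7, 20/7, 22/7, 24/7, 26/7, 4.
f(16/7) = 628/49, f(18/7) = 790/49, f(20/7) = 976/49, f(22/7) = 1186/49, f(24/7) = 1420/49, f(26/7) = 1678/49, f(4) = 40.
Sum = Δu · [f(16/7) + f(18/7) + f(20/7) + ...].
Sum ≈ 50.3673.

50.3673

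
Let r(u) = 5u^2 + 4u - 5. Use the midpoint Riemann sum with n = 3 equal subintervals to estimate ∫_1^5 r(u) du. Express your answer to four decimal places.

Δu = (5 − 1)/3 = 4/3.
Midpoints: 5/3, 3, 13/3.
r(5/3) = 140/9, r(3) = 52, r(13/3) = 956/9.
Sum = Δu · [r(5/3) + r(3) + r(13/3)].
Sum ≈ 231.7037.

231.7037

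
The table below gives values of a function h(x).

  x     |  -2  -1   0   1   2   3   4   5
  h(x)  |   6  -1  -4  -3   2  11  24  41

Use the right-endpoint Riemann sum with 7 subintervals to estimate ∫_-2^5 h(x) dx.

Δx = 1.
Sum = 1·[(-1) + (-4) + (-3) + 2 + 11 + 24 + 41] = 70.

70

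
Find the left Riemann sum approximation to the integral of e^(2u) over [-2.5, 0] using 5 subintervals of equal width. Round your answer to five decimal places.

Δu = (0 − (-2.5))/5 = 0.5.
Left endpoints: -2.5, -2, -1.5, -1, -0.5.
f(-2.5) ≈ 0.00674, f(-2) ≈ 0.01832, f(-1.5) ≈ 0.04979, f(-1) ≈ 0.13534, f(-0.5) ≈ 0.36788.
Sum = Δu · [f(-2.5) + f(-2) + f(-1.5) + f(-1) + f(-0.5)].
Sum ≈ 0.28903.

0.28903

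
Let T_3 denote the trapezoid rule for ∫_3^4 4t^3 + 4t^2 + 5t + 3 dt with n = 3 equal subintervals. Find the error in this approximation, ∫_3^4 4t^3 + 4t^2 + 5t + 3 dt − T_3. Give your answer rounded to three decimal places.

-0.852

Exact integral: ∫_3^4 f(t) dt ≈ 244.83333.
T_3 ≈ 245.68519.
Error ≈ 244.83333 − 245.68519 ≈ -0.852.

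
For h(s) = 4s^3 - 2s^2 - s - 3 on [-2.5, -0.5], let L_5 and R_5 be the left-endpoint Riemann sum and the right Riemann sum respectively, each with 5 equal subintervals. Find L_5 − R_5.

L_5 = -67.8.
R_5 = -39.
L_5 − R_5 = -28.8.

-28.8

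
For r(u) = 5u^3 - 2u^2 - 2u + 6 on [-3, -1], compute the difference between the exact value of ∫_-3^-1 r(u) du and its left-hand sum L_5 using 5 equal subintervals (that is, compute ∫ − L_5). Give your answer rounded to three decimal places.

30.107

Exact integral: ∫_-3^-1 r(u) du ≈ -97.33333.
L_5 = -127.44.
Error ≈ -97.33333 − (-127.44) ≈ 30.107.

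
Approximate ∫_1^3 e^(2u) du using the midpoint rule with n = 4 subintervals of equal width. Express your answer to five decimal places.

190.00350

Δu = (3 − 1)/4 = 0.5.
Midpoints: 1.25, 1.75, 2.25, 2.75.
f(1.25) ≈ 12.18249, f(1.75) ≈ 33.11545, f(2.25) ≈ 90.01713, f(2.75) ≈ 244.69193.
Sum = Δu · [f(1.25) + f(1.75) + f(2.25) + f(2.75)].
Sum ≈ 190.00350.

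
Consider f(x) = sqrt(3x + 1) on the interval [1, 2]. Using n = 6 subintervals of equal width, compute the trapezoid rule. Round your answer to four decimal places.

Δx = (2 − 1)/6 = 1/6.
f(1) ≈ 2.0000, f(7/6) ≈ 2.1213, f(4/3) ≈ 2.2361, f(1.5) ≈ 2.3452, f(5/3) ≈ 2.4495, f(11/6) ≈ 2.5495, f(2) ≈ 2.6458.
T_6 = (Δx/2)·[f(x_0) + 2f(x_1) + ... + 2f(x_{5}) + f(x_6)].
Sum ≈ 2.3374.

2.3374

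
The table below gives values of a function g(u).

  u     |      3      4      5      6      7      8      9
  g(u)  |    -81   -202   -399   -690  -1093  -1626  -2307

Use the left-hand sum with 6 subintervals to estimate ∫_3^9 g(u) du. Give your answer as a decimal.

-4091

Δu = 1.
Sum = 1·[(-81) + (-202) + (-399) + (-690) + (-1093) + (-1626)] = -4091.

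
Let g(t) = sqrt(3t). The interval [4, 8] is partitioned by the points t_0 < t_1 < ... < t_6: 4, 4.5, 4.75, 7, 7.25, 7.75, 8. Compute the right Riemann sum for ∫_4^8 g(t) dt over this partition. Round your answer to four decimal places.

17.8932

Subinterval widths: 0.5, 0.25, 2.25, 0.25, 0.5, 0.25.
Right endpoints: 4.5, 4.75, 7, 7.25, 7.75, 8.
g(4.5) ≈ 3.6742, g(4.75) ≈ 3.7749, g(7) ≈ 4.5826, g(7.25) ≈ 4.6637, g(7.75) ≈ 4.8218, g(8) ≈ 4.8990.
Sum = Σ Δt_i · g(t_i).
Sum ≈ 17.8932.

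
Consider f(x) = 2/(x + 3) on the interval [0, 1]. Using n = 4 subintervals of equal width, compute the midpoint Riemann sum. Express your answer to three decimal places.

0.575

Δx = (1 − 0)/4 = 0.25.
Midpoints: 0.125, 0.375, 0.625, 0.875.
f(0.125) = 0.64, f(0.375) = 16/27, f(0.625) = 16/29, f(0.875) = 16/31.
Sum = Δx · [f(0.125) + f(0.375) + f(0.625) + f(0.875)].
Sum ≈ 0.575.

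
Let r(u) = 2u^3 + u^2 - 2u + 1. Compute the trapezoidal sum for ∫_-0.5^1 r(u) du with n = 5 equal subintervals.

1.65

Δu = (1 − (-0.5))/5 = 0.3.
r(-0.5) = 2, r(-0.2) = 1.424, r(0.1) = 0.812, r(0.4) = 0.488, r(0.7) = 0.776, r(1) = 2.
T_5 = (Δu/2)·[r(u_0) + 2r(u_1) + ... + 2r(u_{4}) + r(u_5)].
Sum = 1.65.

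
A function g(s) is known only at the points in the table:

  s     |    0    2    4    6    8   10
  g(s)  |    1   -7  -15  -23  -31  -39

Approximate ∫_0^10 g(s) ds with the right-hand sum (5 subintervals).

Δs = 2.
Sum = 2·[(-7) + (-15) + (-23) + (-31) + (-39)] = -230.

-230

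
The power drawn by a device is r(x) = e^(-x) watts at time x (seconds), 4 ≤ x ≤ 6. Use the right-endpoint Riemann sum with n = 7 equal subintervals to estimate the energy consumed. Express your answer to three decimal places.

Δx = (6 − 4)/7 = 2/7.
Right endpoints: 30/7, 32/7, 34/7, 36/7, 38/7, 40/7, 6.
r(30/7) ≈ 0.014, r(32/7) ≈ 0.010, r(34/7) ≈ 0.008, r(36/7) ≈ 0.006, r(38/7) ≈ 0.004, r(40/7) ≈ 0.003, r(6) ≈ 0.002.
Sum = Δx · [r(30/7) + r(32/7) + r(34/7) + ...].
Sum ≈ 0.014.

0.014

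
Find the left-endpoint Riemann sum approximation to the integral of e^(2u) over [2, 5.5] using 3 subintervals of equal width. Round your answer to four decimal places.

Δu = (5.5 − 2)/3 = 7/6.
Left endpoints: 2, 19/6, 13/3.
f(2) ≈ 54.5982, f(19/6) ≈ 563.0302, f(13/3) ≈ 5806.1133.
Sum = Δu · [f(2) + f(19/6) + f(13/3)].
Sum ≈ 7494.3654.

7494.3654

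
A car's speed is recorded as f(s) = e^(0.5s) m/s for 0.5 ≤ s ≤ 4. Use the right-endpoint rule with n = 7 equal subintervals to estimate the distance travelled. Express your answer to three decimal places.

Δs = (4 − 0.5)/7 = 0.5.
Right endpoints: 1, 1.5, 2, 2.5, 3, 3.5, 4.
f(1) ≈ 1.649, f(1.5) ≈ 2.117, f(2) ≈ 2.718, f(2.5) ≈ 3.490, f(3) ≈ 4.482, f(3.5) ≈ 5.755, f(4) ≈ 7.389.
Sum = Δs · [f(1) + f(1.5) + f(2) + ...].
Sum ≈ 13.800.

13.800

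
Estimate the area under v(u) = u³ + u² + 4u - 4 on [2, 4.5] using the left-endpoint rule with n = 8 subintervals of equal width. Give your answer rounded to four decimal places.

132.0715

Δu = (4.5 − 2)/8 = 0.3125.
Left endpoints: 2, 2.3125, 2.625, 2.9375, 3.25, 3.5625, 3.875, 4.1875.
v(2) = 16, v(2.3125) = 94061/4096, v(2.625) = 16117/512, v(2.9375) = 170911/4096, v(3.25) = 53.890625, v(3.5625) = 279161/4096, v(3.875) = 43367/512, v(4.1875) = 424811/4096.
Sum = Δu · [v(2) + v(2.3125) + v(2.625) + ...].
Sum ≈ 132.0715.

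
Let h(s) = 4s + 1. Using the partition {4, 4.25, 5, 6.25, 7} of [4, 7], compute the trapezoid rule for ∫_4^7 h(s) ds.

69

Subinterval widths: 0.25, 0.75, 1.25, 0.75.
h(4) = 17, h(4.25) = 18, h(5) = 21, h(6.25) = 26, h(7) = 29.
On each subinterval the trapezoid contributes (Δs_i/2)·[h(s_{i-1}) + h(s_i)].
Sum = 69.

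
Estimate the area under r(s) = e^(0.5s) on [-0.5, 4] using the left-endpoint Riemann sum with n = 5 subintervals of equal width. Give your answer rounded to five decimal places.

10.46824

Δs = (4 − (-0.5))/5 = 0.9.
Left endpoints: -0.5, 0.4, 1.3, 2.2, 3.1.
r(-0.5) ≈ 0.77880, r(0.4) ≈ 1.22140, r(1.3) ≈ 1.91554, r(2.2) ≈ 3.00417, r(3.1) ≈ 4.71147.
Sum = Δs · [r(-0.5) + r(0.4) + r(1.3) + r(2.2) + r(3.1)].
Sum ≈ 10.46824.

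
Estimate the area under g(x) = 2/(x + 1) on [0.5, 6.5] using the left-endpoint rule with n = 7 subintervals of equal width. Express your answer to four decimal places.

3.7267

Δx = (6.5 − 0.5)/7 = 6/7.
Left endpoints: 0.5, 19/14, 31/14, 43/14, 55/14, 67/14, 79/14.
g(0.5) = 4/3, g(19/14) = 28/33, g(31/14) = 28/45, g(43/14) = 28/57, g(55/14) = 28/69, g(67/14) = 28/81, g(79/14) = 28/93.
Sum = Δx · [g(0.5) + g(19/14) + g(31/14) + ...].
Sum ≈ 3.7267.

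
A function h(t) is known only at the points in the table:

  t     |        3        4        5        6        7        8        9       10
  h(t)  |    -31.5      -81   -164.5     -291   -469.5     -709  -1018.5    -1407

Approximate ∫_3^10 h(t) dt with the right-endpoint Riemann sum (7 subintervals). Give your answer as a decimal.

Δt = 1.
Sum = 1·[(-81) + (-164.5) + (-291) + (-469.5) + (-709) + (-1018.5) + (-1407)] = -4140.5.

-4140.5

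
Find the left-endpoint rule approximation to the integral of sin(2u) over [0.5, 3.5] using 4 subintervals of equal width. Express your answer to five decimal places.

-0.01680

Δu = (3.5 − 0.5)/4 = 0.75.
Left endpoints: 0.5, 1.25, 2, 2.75.
f(0.5) ≈ 0.84147, f(1.25) ≈ 0.59847, f(2) ≈ -0.75680, f(2.75) ≈ -0.70554.
Sum = Δu · [f(0.5) + f(1.25) + f(2) + f(2.75)].
Sum ≈ -0.01680.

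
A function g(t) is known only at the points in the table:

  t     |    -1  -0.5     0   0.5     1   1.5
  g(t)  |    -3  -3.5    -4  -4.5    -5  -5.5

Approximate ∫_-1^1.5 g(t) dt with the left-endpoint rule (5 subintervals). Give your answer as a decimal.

Δt = 0.5.
Sum = 0.5·[(-3) + (-3.5) + (-4) + (-4.5) + (-5)] = -10.

-10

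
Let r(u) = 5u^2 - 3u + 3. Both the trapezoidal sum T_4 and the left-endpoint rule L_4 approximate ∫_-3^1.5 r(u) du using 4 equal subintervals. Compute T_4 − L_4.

-26.578125

T_4 = 78.99609375.
L_4 = 105.57421875.
T_4 − L_4 = -26.578125.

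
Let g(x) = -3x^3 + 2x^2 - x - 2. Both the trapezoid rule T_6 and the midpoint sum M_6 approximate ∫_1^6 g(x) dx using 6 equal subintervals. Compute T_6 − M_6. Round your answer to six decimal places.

-25.607639

T_6 ≈ -872.48842593.
M_6 ≈ -846.88078704.
T_6 − M_6 ≈ -25.607639.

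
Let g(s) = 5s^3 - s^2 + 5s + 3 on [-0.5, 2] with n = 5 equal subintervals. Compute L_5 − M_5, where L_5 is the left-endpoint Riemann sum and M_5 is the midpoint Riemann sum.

-10.7421875

L_5 = 22.8125.
M_5 = 33.5546875.
L_5 − M_5 = -10.7421875.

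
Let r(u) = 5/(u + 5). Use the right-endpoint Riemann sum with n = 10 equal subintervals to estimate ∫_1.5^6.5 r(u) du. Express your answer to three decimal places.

2.771

Δu = (6.5 − 1.5)/10 = 0.5.
Right endpoints: 2, 2.5, 3, 3.5, 4, 4.5, 5, 5.5, 6, 6.5.
r(2) = 5/7, r(2.5) = 2/3, r(3) = 0.625, r(3.5) = 10/17, r(4) = 5/9, r(4.5) = 10/19, r(5) = 0.5, r(5.5) = 10/21, r(6) = 5/11, r(6.5) = 10/23.
Sum = Δu · [r(2) + r(2.5) + r(3) + ...].
Sum ≈ 2.771.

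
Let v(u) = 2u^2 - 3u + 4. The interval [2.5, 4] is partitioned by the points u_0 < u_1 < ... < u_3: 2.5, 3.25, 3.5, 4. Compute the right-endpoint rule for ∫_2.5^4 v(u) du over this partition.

28.03125

Subinterval widths: 0.75, 0.25, 0.5.
Right endpoints: 3.25, 3.5, 4.
v(3.25) = 15.375, v(3.5) = 18, v(4) = 24.
Sum = Σ Δu_i · v(u_i).
Sum = 28.03125.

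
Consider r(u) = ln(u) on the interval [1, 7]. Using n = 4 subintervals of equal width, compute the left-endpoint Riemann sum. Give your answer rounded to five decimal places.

Δu = (7 − 1)/4 = 1.5.
Left endpoints: 1, 2.5, 4, 5.5.
r(1) ≈ 0.00000, r(2.5) ≈ 0.91629, r(4) ≈ 1.38629, r(5.5) ≈ 1.70475.
Sum = Δu · [r(1) + r(2.5) + r(4) + r(5.5)].
Sum ≈ 6.01100.

6.01100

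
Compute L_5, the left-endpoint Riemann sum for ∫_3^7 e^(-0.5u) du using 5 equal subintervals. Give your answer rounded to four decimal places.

0.4682

Δu = (7 − 3)/5 = 0.8.
Left endpoints: 3, 3.8, 4.6, 5.4, 6.2.
f(3) ≈ 0.2231, f(3.8) ≈ 0.1496, f(4.6) ≈ 0.1003, f(5.4) ≈ 0.0672, f(6.2) ≈ 0.0450.
Sum = Δu · [f(3) + f(3.8) + f(4.6) + f(5.4) + f(6.2)].
Sum ≈ 0.4682.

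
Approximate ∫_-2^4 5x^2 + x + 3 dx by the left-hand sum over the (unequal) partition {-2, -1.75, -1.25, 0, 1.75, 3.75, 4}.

Subinterval widths: 0.25, 0.5, 1.25, 1.75, 2, 0.25.
Left endpoints: -2, -1.75, -1.25, 0, 1.75, 3.75.
f(-2) = 21, f(-1.75) = 16.5625, f(-1.25) = 9.5625, f(0) = 3, f(1.75) = 20.0625, f(3.75) = 77.0625.
Sum = Σ Δx_i · f(x_i).
Sum = 90.125.

90.125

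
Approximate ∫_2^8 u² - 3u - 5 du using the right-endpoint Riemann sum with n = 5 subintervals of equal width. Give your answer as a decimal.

74.64

Δu = (8 − 2)/5 = 1.2.
Right endpoints: 3.2, 4.4, 5.6, 6.8, 8.
f(3.2) = -4.36, f(4.4) = 1.16, f(5.6) = 9.56, f(6.8) = 20.84, f(8) = 35.
Sum = Δu · [f(3.2) + f(4.4) + f(5.6) + f(6.8) + f(8)].
Sum = 74.64.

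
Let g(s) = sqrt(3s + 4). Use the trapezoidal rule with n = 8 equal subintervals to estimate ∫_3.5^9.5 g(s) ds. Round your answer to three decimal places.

Δs = (9.5 − 3.5)/8 = 0.75.
g(3.5) ≈ 3.808, g(4.25) ≈ 4.093, g(5) ≈ 4.359, g(5.75) ≈ 4.610, g(6.5) ≈ 4.848, g(7.25) ≈ 5.074, g(8) ≈ 5.292, g(8.75) ≈ 5.500, g(9.5) ≈ 5.701.
T_8 = (Δs/2)·[g(s_0) + 2g(s_1) + ... + 2g(s_{7}) + g(s_8)].
Sum ≈ 28.897.

28.897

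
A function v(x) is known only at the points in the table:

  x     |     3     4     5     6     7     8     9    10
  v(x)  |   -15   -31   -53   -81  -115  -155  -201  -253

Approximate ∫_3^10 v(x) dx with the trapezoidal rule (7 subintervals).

Δx = 1.
T_7 = (1/2)·[(-15) + 2·(-31) + 2·(-53) + 2·(-81) + 2·(-115) + 2·(-155) + 2·(-201) + (-253)] = -770.

-770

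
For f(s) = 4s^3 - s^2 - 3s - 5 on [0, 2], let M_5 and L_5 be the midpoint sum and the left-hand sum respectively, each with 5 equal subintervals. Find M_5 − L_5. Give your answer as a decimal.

M_5 = -2.96.
L_5 = -6.48.
M_5 − L_5 = 3.52.

3.52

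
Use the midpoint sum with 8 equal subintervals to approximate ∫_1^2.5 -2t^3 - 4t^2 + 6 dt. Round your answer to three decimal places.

-29.468

Δt = (2.5 − 1)/8 = 0.1875.
Midpoints: 1.09375, 1.28125, 1.46875, 1.65625, 1.84375, 2.03125, 2.21875, 2.40625.
f(1.09375) = -22971/16384, f(1.28125) = -78201/16384, f(1.46875) = -146895/16384, f(1.65625) = -230349/16384, f(1.84375) = -329859/16384, f(2.03125) = -446721/16384, f(2.21875) = -582231/16384, f(2.40625) = -737685/16384.
Sum = Δt · [f(1.09375) + f(1.28125) + f(1.46875) + ...].
Sum ≈ -29.468.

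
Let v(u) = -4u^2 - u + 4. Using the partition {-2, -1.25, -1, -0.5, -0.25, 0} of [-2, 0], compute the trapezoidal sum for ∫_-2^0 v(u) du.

Subinterval widths: 0.75, 0.25, 0.5, 0.25, 0.25.
v(-2) = -10, v(-1.25) = -1, v(-1) = 1, v(-0.5) = 3.5, v(-0.25) = 4, v(0) = 4.
On each subinterval the trapezoid contributes (Δu_i/2)·[v(u_{i-1}) + v(u_i)].
Sum = -1.0625.

-1.0625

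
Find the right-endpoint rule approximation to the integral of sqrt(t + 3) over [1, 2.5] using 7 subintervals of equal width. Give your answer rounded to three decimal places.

Δt = (2.5 − 1)/7 = 3/14.
Right endpoints: 17/14, 10/7, 23/14, 13/7, 29/14, 16/7, 2.5.
f(17/14) ≈ 2.053, f(10/7) ≈ 2.104, f(23/14) ≈ 2.155, f(13/7) ≈ 2.204, f(29/14) ≈ 2.252, f(16/7) ≈ 2.299, f(2.5) ≈ 2.345.
Sum = Δt · [f(17/14) + f(10/7) + f(23/14) + ...].
Sum ≈ 3.303.

3.303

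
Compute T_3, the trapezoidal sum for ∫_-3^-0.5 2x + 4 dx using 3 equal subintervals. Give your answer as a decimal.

Δx = (-0.5 − (-3))/3 = 5/6.
f(-3) = -2, f(-13/6) = -1/3, f(-4/3) = 4/3, f(-0.5) = 3.
T_3 = (Δx/2)·[f(x_0) + 2f(x_1) + 2f(x_2) + f(x_3)].
Sum = 1.25.

1.25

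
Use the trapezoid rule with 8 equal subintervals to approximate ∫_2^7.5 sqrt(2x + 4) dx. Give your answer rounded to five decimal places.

20.05900

Δx = (7.5 − 2)/8 = 0.6875.
f(2) ≈ 2.82843, f(2.6875) ≈ 3.06186, f(3.375) ≈ 3.27872, f(4.0625) ≈ 3.48210, f(4.75) ≈ 3.67423, f(5.4375) ≈ 3.85681, f(6.125) ≈ 4.03113, f(6.8125) ≈ 4.19821, f(7.5) ≈ 4.35890.
T_8 = (Δx/2)·[f(x_0) + 2f(x_1) + ... + 2f(x_{7}) + f(x_8)].
Sum ≈ 20.05900.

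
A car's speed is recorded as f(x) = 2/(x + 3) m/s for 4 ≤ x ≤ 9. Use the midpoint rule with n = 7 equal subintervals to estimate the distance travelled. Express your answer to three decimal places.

1.077

Δx = (9 − 4)/7 = 5/7.
Midpoints: 61/14, 71/14, 81/14, 6.5, 101/14, 111/14, 121/14.
f(61/14) = 28/103, f(71/14) = 28/113, f(81/14) = 28/123, f(6.5) = 4/19, f(101/14) = 28/143, f(111/14) = 28/153, f(121/14) = 28/163.
Sum = Δx · [f(61/14) + f(71/14) + f(81/14) + ...].
Sum ≈ 1.077.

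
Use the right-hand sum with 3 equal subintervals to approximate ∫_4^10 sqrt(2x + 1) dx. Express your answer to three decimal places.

Δx = (10 − 4)/3 = 2.
Right endpoints: 6, 8, 10.
f(6) ≈ 3.606, f(8) ≈ 4.123, f(10) ≈ 4.583.
Sum = Δx · [f(6) + f(8) + f(10)].
Sum ≈ 24.622.

24.622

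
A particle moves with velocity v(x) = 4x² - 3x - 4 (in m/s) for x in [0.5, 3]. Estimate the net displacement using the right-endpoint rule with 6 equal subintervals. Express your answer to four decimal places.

Δx = (3 − 0.5)/6 = 5/12.
Right endpoints: 11/12, 4/3, 1.75, 13/6, 31/12, 3.
v(11/12) = -61/18, v(4/3) = -8/9, v(1.75) = 3, v(13/6) = 149/18, v(31/12) = 269/18, v(3) = 23.
Sum = Δx · [v(11/12) + v(4/3) + v(1.75) + ...].
Sum ≈ 18.7269.

18.7269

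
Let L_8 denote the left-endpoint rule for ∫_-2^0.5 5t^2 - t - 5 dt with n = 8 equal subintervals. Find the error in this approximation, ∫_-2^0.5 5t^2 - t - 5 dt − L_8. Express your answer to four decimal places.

Exact integral: ∫_-2^0.5 f(t) dt ≈ 2.916667.
L_8 ≈ 6.440430.
Error ≈ 2.916667 − 6.440430 ≈ -3.5238.

-3.5238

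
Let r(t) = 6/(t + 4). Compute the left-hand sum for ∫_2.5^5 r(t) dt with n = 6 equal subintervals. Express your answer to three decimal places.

2.007

Δt = (5 − 2.5)/6 = 5/12.
Left endpoints: 2.5, 35/12, 10/3, 3.75, 25/6, 55/12.
r(2.5) = 12/13, r(35/12) = 72/83, r(10/3) = 9/11, r(3.75) = 24/31, r(25/6) = 36/49, r(55/12) = 72/103.
Sum = Δt · [r(2.5) + r(35/12) + r(10/3) + ...].
Sum ≈ 2.007.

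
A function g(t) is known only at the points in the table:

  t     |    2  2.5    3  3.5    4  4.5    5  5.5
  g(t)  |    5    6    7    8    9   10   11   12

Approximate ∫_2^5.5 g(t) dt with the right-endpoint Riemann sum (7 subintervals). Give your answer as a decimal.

Δt = 0.5.
Sum = 0.5·[6 + 7 + 8 + 9 + 10 + 11 + 12] = 31.5.

31.5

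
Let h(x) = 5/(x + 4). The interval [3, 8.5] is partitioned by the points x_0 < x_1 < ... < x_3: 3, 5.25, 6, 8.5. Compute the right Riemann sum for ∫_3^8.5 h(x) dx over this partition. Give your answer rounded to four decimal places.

Subinterval widths: 2.25, 0.75, 2.5.
Right endpoints: 5.25, 6, 8.5.
h(5.25) = 20/37, h(6) = 0.5, h(8.5) = 0.4.
Sum = Σ Δx_i · h(x_i).
Sum ≈ 2.5912.

2.5912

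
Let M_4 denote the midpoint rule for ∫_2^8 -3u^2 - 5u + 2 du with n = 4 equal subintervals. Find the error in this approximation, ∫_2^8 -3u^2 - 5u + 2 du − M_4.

Exact integral: ∫_2^8 f(u) du = -642.
M_4 = -638.625.
Error = -642 − (-638.625) = -3.375.

-3.375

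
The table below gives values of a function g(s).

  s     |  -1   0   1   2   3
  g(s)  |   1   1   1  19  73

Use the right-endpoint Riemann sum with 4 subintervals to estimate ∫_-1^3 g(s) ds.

Δs = 1.
Sum = 1·[1 + 1 + 19 + 73] = 94.

94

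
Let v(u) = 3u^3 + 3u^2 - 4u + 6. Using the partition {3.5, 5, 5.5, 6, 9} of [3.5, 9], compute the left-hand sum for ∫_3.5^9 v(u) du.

Subinterval widths: 1.5, 0.5, 0.5, 3.
Left endpoints: 3.5, 5, 5.5, 6.
v(3.5) = 157.375, v(5) = 436, v(5.5) = 573.875, v(6) = 738.
Sum = Σ Δu_i · v(u_i).
Sum = 2955.

2955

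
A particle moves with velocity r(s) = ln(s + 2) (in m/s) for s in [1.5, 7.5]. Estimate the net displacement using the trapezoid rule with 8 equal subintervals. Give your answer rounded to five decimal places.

Δs = (7.5 − 1.5)/8 = 0.75.
r(1.5) ≈ 1.25276, r(2.25) ≈ 1.44692, r(3) ≈ 1.60944, r(3.75) ≈ 1.74920, r(4.5) ≈ 1.87180, r(5.25) ≈ 1.98100, r(6) ≈ 2.07944, r(6.75) ≈ 2.16905, r(7.5) ≈ 2.25129.
T_8 = (Δs/2)·[r(s_0) + 2r(s_1) + ... + 2r(s_{7}) + r(s_8)].
Sum ≈ 10.99416.

10.99416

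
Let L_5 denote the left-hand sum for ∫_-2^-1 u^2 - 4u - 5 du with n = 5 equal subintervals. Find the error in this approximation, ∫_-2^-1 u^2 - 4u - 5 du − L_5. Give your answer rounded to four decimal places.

Exact integral: ∫_-2^-1 f(u) du ≈ 3.333333.
L_5 = 4.04.
Error ≈ 3.333333 − 4.04 ≈ -0.7067.

-0.7067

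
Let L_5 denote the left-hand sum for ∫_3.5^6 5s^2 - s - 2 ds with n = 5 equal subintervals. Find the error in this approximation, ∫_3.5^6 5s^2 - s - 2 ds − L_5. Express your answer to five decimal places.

28.54167

Exact integral: ∫_3.5^6 f(s) ds ≈ 271.6666667.
L_5 = 243.125.
Error ≈ 271.6666667 − 243.125 ≈ 28.54167.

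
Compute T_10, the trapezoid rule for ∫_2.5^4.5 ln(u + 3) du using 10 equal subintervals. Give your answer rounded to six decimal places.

3.735497

Δu = (4.5 − 2.5)/10 = 0.2.
f(2.5) ≈ 1.704748, f(2.7) ≈ 1.740466, f(2.9) ≈ 1.774952, f(3.1) ≈ 1.808289, f(3.3) ≈ 1.840550, f(3.5) ≈ 1.871802, f(3.7) ≈ 1.902108, f(3.9) ≈ 1.931521, f(4.1) ≈ 1.960095, f(4.3) ≈ 1.987874, f(4.5) ≈ 2.014903.
T_10 = (Δu/2)·[f(u_0) + 2f(u_1) + ... + 2f(u_{9}) + f(u_10)].
Sum ≈ 3.735497.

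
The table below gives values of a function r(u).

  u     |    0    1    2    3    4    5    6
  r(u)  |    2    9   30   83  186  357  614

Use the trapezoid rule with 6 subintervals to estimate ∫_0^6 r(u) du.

Δu = 1.
T_6 = (1/2)·[2 + 2·9 + 2·30 + 2·83 + 2·186 + 2·357 + 614] = 973.

973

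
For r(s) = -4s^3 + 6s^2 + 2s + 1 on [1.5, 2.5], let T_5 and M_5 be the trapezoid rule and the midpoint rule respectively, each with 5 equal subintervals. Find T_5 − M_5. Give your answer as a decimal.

-0.18

T_5 = -4.62.
M_5 = -4.44.
T_5 − M_5 = -0.18.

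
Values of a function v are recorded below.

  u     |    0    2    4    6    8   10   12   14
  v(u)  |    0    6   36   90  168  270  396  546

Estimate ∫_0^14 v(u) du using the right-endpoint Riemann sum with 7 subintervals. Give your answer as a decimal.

3024

Δu = 2.
Sum = 2·[6 + 36 + 90 + 168 + 270 + 396 + 546] = 3024.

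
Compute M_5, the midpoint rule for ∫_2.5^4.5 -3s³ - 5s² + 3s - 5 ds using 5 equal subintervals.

Δs = (4.5 − 2.5)/5 = 0.4.
Midpoints: 2.7, 3.1, 3.5, 3.9, 4.3.
f(2.7) = -92.399, f(3.1) = -133.123, f(3.5) = -184.375, f(3.9) = -247.307, f(4.3) = -323.071.
Sum = Δs · [f(2.7) + f(3.1) + f(3.5) + f(3.9) + f(4.3)].
Sum = -392.11.

-392.11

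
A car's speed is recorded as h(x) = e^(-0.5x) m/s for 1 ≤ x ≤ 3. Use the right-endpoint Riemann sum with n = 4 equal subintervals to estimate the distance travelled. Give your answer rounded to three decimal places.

Δx = (3 − 1)/4 = 0.5.
Right endpoints: 1.5, 2, 2.5, 3.
h(1.5) ≈ 0.472, h(2) ≈ 0.368, h(2.5) ≈ 0.287, h(3) ≈ 0.223.
Sum = Δx · [h(1.5) + h(2) + h(2.5) + h(3)].
Sum ≈ 0.675.

0.675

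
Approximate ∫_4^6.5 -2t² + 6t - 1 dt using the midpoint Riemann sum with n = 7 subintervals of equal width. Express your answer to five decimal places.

-64.11352

Δt = (6.5 − 4)/7 = 5/14.
Midpoints: 117/28, 127/28, 137/28, 5.25, 157/28, 167/28, 177/28.
f(117/28) = -4253/392, f(127/28) = -5853/392, f(137/28) = -7653/392, f(5.25) = -24.625, f(157/28) = -11853/392, f(167/28) = -14253/392, f(177/28) = -16853/392.
Sum = Δt · [f(117/28) + f(127/28) + f(137/28) + ...].
Sum ≈ -64.11352.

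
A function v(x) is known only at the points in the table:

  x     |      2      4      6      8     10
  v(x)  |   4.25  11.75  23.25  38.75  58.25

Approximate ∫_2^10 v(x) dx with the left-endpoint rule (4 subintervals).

Δx = 2.
Sum = 2·[4.25 + 11.75 + 23.25 + 38.75] = 156.

156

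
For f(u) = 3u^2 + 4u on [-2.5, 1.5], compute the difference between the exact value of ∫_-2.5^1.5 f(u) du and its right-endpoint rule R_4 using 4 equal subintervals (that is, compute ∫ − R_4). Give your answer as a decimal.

-4

Exact integral: ∫_-2.5^1.5 f(u) du = 11.
R_4 = 15.
Error = 11 − 15 = -4.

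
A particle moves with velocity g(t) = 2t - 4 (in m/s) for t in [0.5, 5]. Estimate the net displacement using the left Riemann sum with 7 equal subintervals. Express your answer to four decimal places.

3.8571

Δt = (5 − 0.5)/7 = 9/14.
Left endpoints: 0.5, 8/7, 25/14, 17/7, 43/14, 26/7, 61/14.
g(0.5) = -3, g(8/7) = -12/7, g(25/14) = -3/7, g(17/7) = 6/7, g(43/14) = 15/7, g(26/7) = 24/7, g(61/14) = 33/7.
Sum = Δt · [g(0.5) + g(8/7) + g(25/14) + ...].
Sum ≈ 3.8571.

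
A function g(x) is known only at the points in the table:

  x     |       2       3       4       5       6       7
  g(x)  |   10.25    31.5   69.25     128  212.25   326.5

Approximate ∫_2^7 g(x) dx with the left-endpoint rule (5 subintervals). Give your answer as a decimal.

451.25

Δx = 1.
Sum = 1·[10.25 + 31.5 + 69.25 + 128 + 212.25] = 451.25.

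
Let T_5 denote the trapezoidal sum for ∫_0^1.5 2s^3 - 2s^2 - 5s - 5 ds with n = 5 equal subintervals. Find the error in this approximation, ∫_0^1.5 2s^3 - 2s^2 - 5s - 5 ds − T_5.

-0.05625

Exact integral: ∫_0^1.5 f(s) ds = -12.84375.
T_5 = -12.7875.
Error = -12.84375 − (-12.7875) = -0.05625.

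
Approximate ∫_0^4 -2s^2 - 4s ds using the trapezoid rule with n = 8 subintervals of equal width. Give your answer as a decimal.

Δs = (4 − 0)/8 = 0.5.
f(0) = 0, f(0.5) = -2.5, f(1) = -6, f(1.5) = -10.5, f(2) = -16, f(2.5) = -22.5, f(3) = -30, f(3.5) = -38.5, f(4) = -48.
T_8 = (Δs/2)·[f(s_0) + 2f(s_1) + ... + 2f(s_{7}) + f(s_8)].
Sum = -75.

-75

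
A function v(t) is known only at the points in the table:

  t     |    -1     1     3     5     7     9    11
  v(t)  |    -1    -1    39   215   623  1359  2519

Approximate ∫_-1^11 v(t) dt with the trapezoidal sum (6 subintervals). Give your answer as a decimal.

6988

Δt = 2.
T_6 = (2/2)·[(-1) + 2·(-1) + 2·39 + 2·215 + 2·623 + 2·1359 + 2519] = 6988.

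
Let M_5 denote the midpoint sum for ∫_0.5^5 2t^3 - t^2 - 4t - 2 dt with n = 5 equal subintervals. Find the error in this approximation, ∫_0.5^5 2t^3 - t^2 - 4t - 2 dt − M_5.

Exact integral: ∫_0.5^5 f(t) dt = 212.34375.
M_5 = 207.635625.
Error = 212.34375 − 207.635625 = 4.708125.

4.708125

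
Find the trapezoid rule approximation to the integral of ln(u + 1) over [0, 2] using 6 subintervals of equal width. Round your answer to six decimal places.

1.289696

Δu = (2 − 0)/6 = 1/3.
f(0) ≈ 0.000000, f(1/3) ≈ 0.287682, f(2/3) ≈ 0.510826, f(1) ≈ 0.693147, f(4/3) ≈ 0.847298, f(5/3) ≈ 0.980829, f(2) ≈ 1.098612.
T_6 = (Δu/2)·[f(u_0) + 2f(u_1) + ... + 2f(u_{5}) + f(u_6)].
Sum ≈ 1.289696.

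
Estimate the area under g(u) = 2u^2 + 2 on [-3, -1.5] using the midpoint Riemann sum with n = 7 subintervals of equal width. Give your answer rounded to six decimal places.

18.738520

Δu = (-1.5 − (-3))/7 = 3/14.
Midpoints: -81/28, -75/28, -69/28, -2.25, -57/28, -51/28, -45/28.
g(-81/28) = 7345/392, g(-75/28) = 6409/392, g(-69/28) = 5545/392, g(-2.25) = 12.125, g(-57/28) = 4033/392, g(-51/28) = 3385/392, g(-45/28) = 2809/392.
Sum = Δu · [g(-81/28) + g(-75/28) + g(-69/28) + ...].
Sum ≈ 18.738520.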